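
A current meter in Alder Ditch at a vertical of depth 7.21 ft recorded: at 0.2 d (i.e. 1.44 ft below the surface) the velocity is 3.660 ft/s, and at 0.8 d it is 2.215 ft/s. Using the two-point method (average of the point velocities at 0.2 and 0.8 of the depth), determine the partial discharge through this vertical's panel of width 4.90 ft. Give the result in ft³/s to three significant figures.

104 ft³/s

v̄ = (3.660 + 2.215) / 2 = 2.938 ft/s
q = v̄ × d × w = 2.938 × 7.21 × 4.90 = 103.8 ft³/s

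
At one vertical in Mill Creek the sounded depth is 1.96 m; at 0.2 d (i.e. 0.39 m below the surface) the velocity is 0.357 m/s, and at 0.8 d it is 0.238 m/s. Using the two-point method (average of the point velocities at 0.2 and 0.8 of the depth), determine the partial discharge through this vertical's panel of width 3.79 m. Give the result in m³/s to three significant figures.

2.21 m³/s

v̄ = (0.357 + 0.238) / 2 = 0.2975 m/s
q = v̄ × d × w = 0.2975 × 1.96 × 3.79 = 2.210 m³/s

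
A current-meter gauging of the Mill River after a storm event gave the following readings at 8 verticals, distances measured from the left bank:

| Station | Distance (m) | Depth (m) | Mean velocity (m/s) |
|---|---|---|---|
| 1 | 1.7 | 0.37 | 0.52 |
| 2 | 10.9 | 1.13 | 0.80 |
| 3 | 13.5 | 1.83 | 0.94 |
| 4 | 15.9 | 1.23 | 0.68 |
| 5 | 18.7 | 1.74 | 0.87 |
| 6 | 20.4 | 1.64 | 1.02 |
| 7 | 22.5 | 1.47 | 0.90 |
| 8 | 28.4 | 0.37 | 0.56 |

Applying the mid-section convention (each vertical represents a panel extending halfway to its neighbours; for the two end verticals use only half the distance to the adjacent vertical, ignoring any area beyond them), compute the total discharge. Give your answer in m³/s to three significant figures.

25.2 m³/s

w_1 = (10.9 − 1.7)/2 = 4.6 m; q_1 = 0.52 × 0.37 × 4.6 = 0.8850 m³/s
w_2 = (13.5 − 1.7)/2 = 5.9 m; q_2 = 0.80 × 1.13 × 5.9 = 5.334 m³/s
w_3 = (15.9 − 10.9)/2 = 2.5 m; q_3 = 0.94 × 1.83 × 2.5 = 4.301 m³/s
w_4 = (18.7 − 13.5)/2 = 2.6 m; q_4 = 0.68 × 1.23 × 2.6 = 2.175 m³/s
w_5 = (20.4 − 15.9)/2 = 2.25 m; q_5 = 0.87 × 1.74 × 2.25 = 3.406 m³/s
w_6 = (22.5 − 18.7)/2 = 1.9 m; q_6 = 1.02 × 1.64 × 1.9 = 3.178 m³/s
w_7 = (28.4 − 20.4)/2 = 4 m; q_7 = 0.90 × 1.47 × 4 = 5.292 m³/s
w_8 = (28.4 − 22.5)/2 = 2.95 m; q_8 = 0.56 × 0.37 × 2.95 = 0.6112 m³/s
Q = Σ qᵢ = 25.18 m³/s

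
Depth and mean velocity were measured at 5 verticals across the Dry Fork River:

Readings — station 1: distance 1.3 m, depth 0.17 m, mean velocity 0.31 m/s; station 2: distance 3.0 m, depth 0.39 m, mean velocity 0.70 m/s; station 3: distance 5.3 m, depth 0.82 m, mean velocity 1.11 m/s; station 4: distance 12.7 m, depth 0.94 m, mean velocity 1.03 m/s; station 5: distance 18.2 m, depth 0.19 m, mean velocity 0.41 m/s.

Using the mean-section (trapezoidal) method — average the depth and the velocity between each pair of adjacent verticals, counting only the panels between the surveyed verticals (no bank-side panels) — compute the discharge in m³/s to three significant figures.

10.7 m³/s

Panel 1-2: Δb = 1.7 m, d̄ = (0.17+0.39)/2 = 0.28, v̄ = (0.31+0.70)/2 = 0.505 → q = 1.7×0.28×0.505 = 0.2404 m³/s
Panel 2-3: Δb = 2.3 m, d̄ = (0.39+0.82)/2 = 0.605, v̄ = (0.70+1.11)/2 = 0.905 → q = 2.3×0.605×0.905 = 1.259 m³/s
Panel 3-4: Δb = 7.4 m, d̄ = (0.82+0.94)/2 = 0.88, v̄ = (1.11+1.03)/2 = 1.07 → q = 7.4×0.88×1.07 = 6.968 m³/s
Panel 4-5: Δb = 5.5 m, d̄ = (0.94+0.19)/2 = 0.565, v̄ = (1.03+0.41)/2 = 0.72 → q = 5.5×0.565×0.72 = 2.237 m³/s
Q = Σ q = 10.70 m³/s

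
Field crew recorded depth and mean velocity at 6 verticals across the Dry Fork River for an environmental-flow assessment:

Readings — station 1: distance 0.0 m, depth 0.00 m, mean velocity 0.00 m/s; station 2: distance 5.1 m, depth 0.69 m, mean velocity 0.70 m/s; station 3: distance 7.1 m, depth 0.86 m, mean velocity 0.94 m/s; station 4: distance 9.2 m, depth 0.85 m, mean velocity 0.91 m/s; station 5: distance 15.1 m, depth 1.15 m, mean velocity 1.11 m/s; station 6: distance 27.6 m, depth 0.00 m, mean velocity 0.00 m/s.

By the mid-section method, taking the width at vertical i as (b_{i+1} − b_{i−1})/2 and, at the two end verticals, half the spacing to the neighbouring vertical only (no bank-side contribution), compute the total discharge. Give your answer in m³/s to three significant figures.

18.2 m³/s

w_2 = (7.1 − 0.0)/2 = 3.55 m; q_2 = 0.70 × 0.69 × 3.55 = 1.715 m³/s
w_3 = (9.2 − 5.1)/2 = 2.05 m; q_3 = 0.94 × 0.86 × 2.05 = 1.657 m³/s
w_4 = (15.1 − 7.1)/2 = 4 m; q_4 = 0.91 × 0.85 × 4 = 3.094 m³/s
w_5 = (27.6 − 9.2)/2 = 9.2 m; q_5 = 1.11 × 1.15 × 9.2 = 11.74 m³/s
Stations 1, 6 contribute zero (depth or velocity is 0).
Q = Σ qᵢ = 18.21 m³/s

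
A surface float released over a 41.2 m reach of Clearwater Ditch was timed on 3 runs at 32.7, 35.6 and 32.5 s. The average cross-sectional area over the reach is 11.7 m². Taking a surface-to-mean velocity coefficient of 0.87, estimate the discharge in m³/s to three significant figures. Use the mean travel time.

12.5 m³/s

t̄ = (32.7 + 35.6 + 32.5) / 3 = 33.6 s
v_surface = L / t̄ = 41.2 / 33.6 = 1.226 m/s
v_mean = 0.87 × 1.226 = 1.067 m/s
Q = A × v_mean = 11.7 × 1.067 = 12.48 m³/s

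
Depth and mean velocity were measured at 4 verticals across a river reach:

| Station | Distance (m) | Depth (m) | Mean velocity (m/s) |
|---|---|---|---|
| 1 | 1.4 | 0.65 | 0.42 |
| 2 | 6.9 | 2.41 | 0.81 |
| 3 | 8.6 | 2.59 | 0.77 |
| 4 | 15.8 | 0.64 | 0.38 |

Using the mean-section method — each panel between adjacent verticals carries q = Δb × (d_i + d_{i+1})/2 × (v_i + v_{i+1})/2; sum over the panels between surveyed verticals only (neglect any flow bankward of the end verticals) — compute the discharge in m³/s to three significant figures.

15.2 m³/s

Panel 1-2: Δb = 5.5 m, d̄ = (0.65+2.41)/2 = 1.53, v̄ = (0.42+0.81)/2 = 0.615 → q = 5.5×1.53×0.615 = 5.175 m³/s
Panel 2-3: Δb = 1.7 m, d̄ = (2.41+2.59)/2 = 2.5, v̄ = (0.81+0.77)/2 = 0.79 → q = 1.7×2.5×0.79 = 3.358 m³/s
Panel 3-4: Δb = 7.2 m, d̄ = (2.59+0.64)/2 = 1.615, v̄ = (0.77+0.38)/2 = 0.575 → q = 7.2×1.615×0.575 = 6.686 m³/s
Q = Σ q = 15.22 m³/s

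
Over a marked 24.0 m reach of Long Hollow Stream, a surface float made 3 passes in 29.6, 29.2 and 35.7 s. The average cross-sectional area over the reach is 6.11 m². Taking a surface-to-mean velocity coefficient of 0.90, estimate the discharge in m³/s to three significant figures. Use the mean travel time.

4.19 m³/s

t̄ = (29.6 + 29.2 + 35.7) / 3 = 31.5 s
v_surface = L / t̄ = 24.0 / 31.5 = 0.7619 m/s
v_mean = 0.90 × 0.7619 = 0.6857 m/s
Q = A × v_mean = 6.11 × 0.6857 = 4.190 m³/s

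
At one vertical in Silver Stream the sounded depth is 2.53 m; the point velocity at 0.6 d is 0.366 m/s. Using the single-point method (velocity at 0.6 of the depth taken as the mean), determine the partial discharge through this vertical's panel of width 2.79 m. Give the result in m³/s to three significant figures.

v̄ = v₀.₆ = 0.366 m/s
q = v̄ × d × w = 0.3660 × 2.53 × 2.79 = 2.583 m³/s

2.58 m³/s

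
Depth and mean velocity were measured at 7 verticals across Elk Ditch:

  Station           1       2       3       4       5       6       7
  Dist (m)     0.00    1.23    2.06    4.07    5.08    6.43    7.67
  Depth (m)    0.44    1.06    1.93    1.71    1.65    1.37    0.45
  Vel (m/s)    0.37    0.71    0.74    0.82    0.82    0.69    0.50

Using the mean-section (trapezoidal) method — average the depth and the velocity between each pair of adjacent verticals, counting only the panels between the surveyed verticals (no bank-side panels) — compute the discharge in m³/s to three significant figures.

7.85 m³/s

Panel 1-2: Δb = 1.23 m, d̄ = (0.44+1.06)/2 = 0.75, v̄ = (0.37+0.71)/2 = 0.54 → q = 1.23×0.75×0.54 = 0.4982 m³/s
Panel 2-3: Δb = 0.83 m, d̄ = (1.06+1.93)/2 = 1.495, v̄ = (0.71+0.74)/2 = 0.725 → q = 0.83×1.495×0.725 = 0.8996 m³/s
Panel 3-4: Δb = 2.01 m, d̄ = (1.93+1.71)/2 = 1.82, v̄ = (0.74+0.82)/2 = 0.78 → q = 2.01×1.82×0.78 = 2.853 m³/s
Panel 4-5: Δb = 1.01 m, d̄ = (1.71+1.65)/2 = 1.68, v̄ = (0.82+0.82)/2 = 0.82 → q = 1.01×1.68×0.82 = 1.391 m³/s
Panel 5-6: Δb = 1.35 m, d̄ = (1.65+1.37)/2 = 1.51, v̄ = (0.82+0.69)/2 = 0.755 → q = 1.35×1.51×0.755 = 1.539 m³/s
Panel 6-7: Δb = 1.24 m, d̄ = (1.37+0.45)/2 = 0.91, v̄ = (0.69+0.50)/2 = 0.595 → q = 1.24×0.91×0.595 = 0.6714 m³/s
Q = Σ q = 7.853 m³/s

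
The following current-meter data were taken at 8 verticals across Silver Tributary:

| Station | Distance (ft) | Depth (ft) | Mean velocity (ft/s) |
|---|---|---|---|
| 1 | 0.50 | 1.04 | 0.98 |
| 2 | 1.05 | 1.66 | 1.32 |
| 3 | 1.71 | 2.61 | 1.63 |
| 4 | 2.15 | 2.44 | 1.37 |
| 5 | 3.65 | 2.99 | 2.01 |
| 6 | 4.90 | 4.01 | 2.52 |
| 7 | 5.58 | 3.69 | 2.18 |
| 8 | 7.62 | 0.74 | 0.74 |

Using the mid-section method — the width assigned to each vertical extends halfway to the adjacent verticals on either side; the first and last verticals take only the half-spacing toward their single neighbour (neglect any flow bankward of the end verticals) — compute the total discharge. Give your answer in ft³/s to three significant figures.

36.7 ft³/s

w_1 = (1.05 − 0.50)/2 = 0.275 ft; q_1 = 0.98 × 1.04 × 0.275 = 0.2803 ft³/s
w_2 = (1.71 − 0.50)/2 = 0.605 ft; q_2 = 1.32 × 1.66 × 0.605 = 1.326 ft³/s
w_3 = (2.15 − 1.05)/2 = 0.55 ft; q_3 = 1.63 × 2.61 × 0.55 = 2.340 ft³/s
w_4 = (3.65 − 1.71)/2 = 0.97 ft; q_4 = 1.37 × 2.44 × 0.97 = 3.243 ft³/s
w_5 = (4.90 − 2.15)/2 = 1.375 ft; q_5 = 2.01 × 2.99 × 1.375 = 8.264 ft³/s
w_6 = (5.58 − 3.65)/2 = 0.965 ft; q_6 = 2.52 × 4.01 × 0.965 = 9.752 ft³/s
w_7 = (7.62 − 4.90)/2 = 1.36 ft; q_7 = 2.18 × 3.69 × 1.36 = 10.94 ft³/s
w_8 = (7.62 − 5.58)/2 = 1.02 ft; q_8 = 0.74 × 0.74 × 1.02 = 0.5586 ft³/s
Q = Σ qᵢ = 36.70 ft³/s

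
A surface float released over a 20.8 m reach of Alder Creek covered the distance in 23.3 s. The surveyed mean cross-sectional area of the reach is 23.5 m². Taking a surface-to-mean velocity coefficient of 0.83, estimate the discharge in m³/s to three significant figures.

17.4 m³/s

v_surface = L / t̄ = 20.8 / 23.3 = 0.8927 m/s
v_mean = 0.83 × 0.8927 = 0.7409 m/s
Q = A × v_mean = 23.5 × 0.7409 = 17.41 m³/s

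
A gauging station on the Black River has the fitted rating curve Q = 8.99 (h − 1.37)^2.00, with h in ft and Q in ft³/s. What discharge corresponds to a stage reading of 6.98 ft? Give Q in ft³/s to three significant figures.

283 ft³/s

Q = 8.99 × (6.98 − 1.37)^2.00 = 8.99 × 5.61^2.00 = 282.9 ft³/s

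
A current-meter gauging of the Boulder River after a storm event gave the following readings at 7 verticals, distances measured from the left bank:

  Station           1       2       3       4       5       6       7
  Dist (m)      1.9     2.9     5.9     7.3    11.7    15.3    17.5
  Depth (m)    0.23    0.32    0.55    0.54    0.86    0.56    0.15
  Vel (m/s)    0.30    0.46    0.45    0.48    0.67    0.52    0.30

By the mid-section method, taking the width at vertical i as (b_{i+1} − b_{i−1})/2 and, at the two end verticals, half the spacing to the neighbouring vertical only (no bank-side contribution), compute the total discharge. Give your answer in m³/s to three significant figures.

4.82 m³/s

w_1 = (2.9 − 1.9)/2 = 0.5 m; q_1 = 0.30 × 0.23 × 0.5 = 0.03450 m³/s
w_2 = (5.9 − 1.9)/2 = 2 m; q_2 = 0.46 × 0.32 × 2 = 0.2944 m³/s
w_3 = (7.3 − 2.9)/2 = 2.2 m; q_3 = 0.45 × 0.55 × 2.2 = 0.5445 m³/s
w_4 = (11.7 − 5.9)/2 = 2.9 m; q_4 = 0.48 × 0.54 × 2.9 = 0.7517 m³/s
w_5 = (15.3 − 7.3)/2 = 4 m; q_5 = 0.67 × 0.86 × 4 = 2.305 m³/s
w_6 = (17.5 − 11.7)/2 = 2.9 m; q_6 = 0.52 × 0.56 × 2.9 = 0.8445 m³/s
w_7 = (17.5 − 15.3)/2 = 1.1 m; q_7 = 0.30 × 0.15 × 1.1 = 0.04950 m³/s
Q = Σ qᵢ = 4.824 m³/s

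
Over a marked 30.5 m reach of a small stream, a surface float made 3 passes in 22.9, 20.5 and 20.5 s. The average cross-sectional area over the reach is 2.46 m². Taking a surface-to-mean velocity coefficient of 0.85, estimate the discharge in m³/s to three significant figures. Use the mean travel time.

2.99 m³/s

t̄ = (22.9 + 20.5 + 20.5) / 3 = 21.3 s
v_surface = L / t̄ = 30.5 / 21.3 = 1.432 m/s
v_mean = 0.85 × 1.432 = 1.217 m/s
Q = A × v_mean = 2.46 × 1.217 = 2.994 m³/s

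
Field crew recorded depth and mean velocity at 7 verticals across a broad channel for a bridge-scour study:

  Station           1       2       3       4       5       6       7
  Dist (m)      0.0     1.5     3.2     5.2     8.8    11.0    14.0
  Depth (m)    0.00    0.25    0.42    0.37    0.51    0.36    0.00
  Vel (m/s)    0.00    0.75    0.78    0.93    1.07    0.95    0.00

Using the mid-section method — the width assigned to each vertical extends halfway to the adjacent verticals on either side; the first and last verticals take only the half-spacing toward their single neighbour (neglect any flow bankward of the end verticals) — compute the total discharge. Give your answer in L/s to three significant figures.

4340 L/s

w_2 = (3.2 − 0.0)/2 = 1.6 m; q_2 = 0.75 × 0.25 × 1.6 = 0.3000 m³/s
w_3 = (5.2 − 1.5)/2 = 1.85 m; q_3 = 0.78 × 0.42 × 1.85 = 0.6061 m³/s
w_4 = (8.8 − 3.2)/2 = 2.8 m; q_4 = 0.93 × 0.37 × 2.8 = 0.9635 m³/s
w_5 = (11.0 − 5.2)/2 = 2.9 m; q_5 = 1.07 × 0.51 × 2.9 = 1.583 m³/s
w_6 = (14.0 − 8.8)/2 = 2.6 m; q_6 = 0.95 × 0.36 × 2.6 = 0.8892 m³/s
Stations 1, 7 contribute zero (depth or velocity is 0).
Q = Σ qᵢ = 4.341 m³/s
= 4.341 × 1000 = 4341 L/s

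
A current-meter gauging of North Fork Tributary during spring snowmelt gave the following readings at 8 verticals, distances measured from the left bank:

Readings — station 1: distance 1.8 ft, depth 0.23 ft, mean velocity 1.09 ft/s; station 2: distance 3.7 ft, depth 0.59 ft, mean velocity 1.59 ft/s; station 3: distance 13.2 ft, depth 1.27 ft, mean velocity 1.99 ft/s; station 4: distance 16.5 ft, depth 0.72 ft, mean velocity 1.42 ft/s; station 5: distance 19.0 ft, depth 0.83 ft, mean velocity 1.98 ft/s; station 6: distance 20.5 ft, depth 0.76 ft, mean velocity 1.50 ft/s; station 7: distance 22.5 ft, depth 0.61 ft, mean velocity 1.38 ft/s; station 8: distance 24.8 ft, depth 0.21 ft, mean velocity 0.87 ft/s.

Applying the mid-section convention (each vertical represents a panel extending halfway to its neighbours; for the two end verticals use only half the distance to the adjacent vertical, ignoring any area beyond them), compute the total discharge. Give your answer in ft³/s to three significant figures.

32.0 ft³/s

w_1 = (3.7 − 1.8)/2 = 0.95 ft; q_1 = 1.09 × 0.23 × 0.95 = 0.2382 ft³/s
w_2 = (13.2 − 1.8)/2 = 5.7 ft; q_2 = 1.59 × 0.59 × 5.7 = 5.347 ft³/s
w_3 = (16.5 − 3.7)/2 = 6.4 ft; q_3 = 1.99 × 1.27 × 6.4 = 16.17 ft³/s
w_4 = (19.0 − 13.2)/2 = 2.9 ft; q_4 = 1.42 × 0.72 × 2.9 = 2.965 ft³/s
w_5 = (20.5 − 16.5)/2 = 2 ft; q_5 = 1.98 × 0.83 × 2 = 3.287 ft³/s
w_6 = (22.5 − 19.0)/2 = 1.75 ft; q_6 = 1.50 × 0.76 × 1.75 = 1.995 ft³/s
w_7 = (24.8 − 20.5)/2 = 2.15 ft; q_7 = 1.38 × 0.61 × 2.15 = 1.810 ft³/s
w_8 = (24.8 − 22.5)/2 = 1.15 ft; q_8 = 0.87 × 0.21 × 1.15 = 0.2101 ft³/s
Q = Σ qᵢ = 32.03 ft³/s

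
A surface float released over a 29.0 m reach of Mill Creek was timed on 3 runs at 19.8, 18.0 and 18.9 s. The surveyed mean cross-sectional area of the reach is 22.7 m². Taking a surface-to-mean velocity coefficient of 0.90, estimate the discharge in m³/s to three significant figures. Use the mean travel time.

t̄ = (19.8 + 18.0 + 18.9) / 3 = 18.9 s
v_surface = L / t̄ = 29.0 / 18.9 = 1.534 m/s
v_mean = 0.90 × 1.534 = 1.381 m/s
Q = A × v_mean = 22.7 × 1.381 = 31.35 m³/s

31.3 m³/s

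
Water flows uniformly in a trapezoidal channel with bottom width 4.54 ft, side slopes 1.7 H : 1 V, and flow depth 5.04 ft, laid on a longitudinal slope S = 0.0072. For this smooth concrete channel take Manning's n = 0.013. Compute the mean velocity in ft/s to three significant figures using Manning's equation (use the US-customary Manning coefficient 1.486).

A = (b + z·y)·y = (4.54 + 1.7×5.04)×5.04 = 66.06 ft²
P = b + 2y√(1+z²) = 4.54 + 2×5.04×√(1+1.7²) = 24.42 ft
R = A/P = 66.06/24.42 = 2.705 ft
Q = (1.486/n)·A·R^(2/3)·S^(1/2) = (1.486/0.013) × 66.06 × 2.705^(2/3) × 0.0072^(1/2) = 1244 ft³/s
V = Q/A = 1244/66.06 = 18.83 ft/s

18.8 ft/s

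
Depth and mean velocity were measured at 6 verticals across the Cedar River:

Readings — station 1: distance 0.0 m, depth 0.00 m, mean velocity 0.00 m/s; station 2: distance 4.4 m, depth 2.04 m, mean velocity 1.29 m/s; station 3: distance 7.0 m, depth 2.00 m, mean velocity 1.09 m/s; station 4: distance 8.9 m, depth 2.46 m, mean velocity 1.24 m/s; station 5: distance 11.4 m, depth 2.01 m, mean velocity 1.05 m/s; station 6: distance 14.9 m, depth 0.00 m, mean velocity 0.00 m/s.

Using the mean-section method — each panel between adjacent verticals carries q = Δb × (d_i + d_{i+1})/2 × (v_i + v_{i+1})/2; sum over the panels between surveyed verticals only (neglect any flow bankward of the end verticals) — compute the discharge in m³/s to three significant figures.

Panel 1-2: Δb = 4.4 m, d̄ = (0.00+2.04)/2 = 1.02, v̄ = (0.00+1.29)/2 = 0.645 → q = 4.4×1.02×0.645 = 2.895 m³/s
Panel 2-3: Δb = 2.6 m, d̄ = (2.04+2.00)/2 = 2.02, v̄ = (1.29+1.09)/2 = 1.19 → q = 2.6×2.02×1.19 = 6.250 m³/s
Panel 3-4: Δb = 1.9 m, d̄ = (2.00+2.46)/2 = 2.23, v̄ = (1.09+1.24)/2 = 1.165 → q = 1.9×2.23×1.165 = 4.936 m³/s
Panel 4-5: Δb = 2.5 m, d̄ = (2.46+2.01)/2 = 2.235, v̄ = (1.24+1.05)/2 = 1.145 → q = 2.5×2.235×1.145 = 6.398 m³/s
Panel 5-6: Δb = 3.5 m, d̄ = (2.01+0.00)/2 = 1.005, v̄ = (1.05+0.00)/2 = 0.525 → q = 3.5×1.005×0.525 = 1.847 m³/s
Q = Σ q = 22.33 m³/s

22.3 m³/s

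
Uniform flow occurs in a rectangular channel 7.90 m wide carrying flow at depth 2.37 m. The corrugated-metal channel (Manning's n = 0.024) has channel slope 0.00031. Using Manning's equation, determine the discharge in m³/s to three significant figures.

17.8 m³/s

A = b·y = 7.90 × 2.37 = 18.72 m²
P = b + 2y = 7.90 + 2×2.37 = 12.64 m
R = A/P = 18.72/12.64 = 1.481 m
Q = (1/n)·A·R^(2/3)·S^(1/2) = (1/0.024) × 18.72 × 1.481^(2/3) × 0.00031^(1/2) = 17.85 m³/s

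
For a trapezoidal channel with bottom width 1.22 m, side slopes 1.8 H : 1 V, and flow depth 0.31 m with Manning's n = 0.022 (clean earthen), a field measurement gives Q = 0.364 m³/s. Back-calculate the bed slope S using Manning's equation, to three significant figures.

A = (b + z·y)·y = (1.22 + 1.8×0.31)×0.31 = 0.5512 m²
P = b + 2y√(1+z²) = 1.22 + 2×0.31×√(1+1.8²) = 2.497 m
R = A/P = 0.5512/2.497 = 0.2208 m
S = (Q·n / (1·A·R^(2/3)))² = (0.364×0.022 / (1×0.5512×0.3653))² = 0.001582

0.00158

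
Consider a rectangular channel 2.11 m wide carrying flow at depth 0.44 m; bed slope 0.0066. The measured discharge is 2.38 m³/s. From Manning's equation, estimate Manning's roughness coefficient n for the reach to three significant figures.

A = b·y = 2.11 × 0.44 = 0.9284 m²
P = b + 2y = 2.11 + 2×0.44 = 2.990 m
R = A/P = 0.9284/2.990 = 0.3105 m
n = (1/Q)·A·R^(2/3)·S^(1/2) = (1/2.38) × 0.9284 × 0.4585 × 0.08124 = 0.01453

0.0145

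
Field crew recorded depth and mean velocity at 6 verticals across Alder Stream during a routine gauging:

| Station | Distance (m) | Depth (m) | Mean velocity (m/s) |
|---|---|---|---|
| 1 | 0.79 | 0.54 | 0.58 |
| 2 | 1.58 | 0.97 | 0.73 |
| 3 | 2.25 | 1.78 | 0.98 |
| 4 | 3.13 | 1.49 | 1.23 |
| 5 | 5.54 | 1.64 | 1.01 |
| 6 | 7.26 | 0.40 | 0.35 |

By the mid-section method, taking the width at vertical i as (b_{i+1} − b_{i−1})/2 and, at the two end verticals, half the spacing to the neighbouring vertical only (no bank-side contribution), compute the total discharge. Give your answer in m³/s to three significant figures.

8.55 m³/s

w_1 = (1.58 − 0.79)/2 = 0.395 m; q_1 = 0.58 × 0.54 × 0.395 = 0.1237 m³/s
w_2 = (2.25 − 0.79)/2 = 0.73 m; q_2 = 0.73 × 0.97 × 0.73 = 0.5169 m³/s
w_3 = (3.13 − 1.58)/2 = 0.775 m; q_3 = 0.98 × 1.78 × 0.775 = 1.352 m³/s
w_4 = (5.54 − 2.25)/2 = 1.645 m; q_4 = 1.23 × 1.49 × 1.645 = 3.015 m³/s
w_5 = (7.26 − 3.13)/2 = 2.065 m; q_5 = 1.01 × 1.64 × 2.065 = 3.420 m³/s
w_6 = (7.26 − 5.54)/2 = 0.86 m; q_6 = 0.35 × 0.40 × 0.86 = 0.1204 m³/s
Q = Σ qᵢ = 8.548 m³/s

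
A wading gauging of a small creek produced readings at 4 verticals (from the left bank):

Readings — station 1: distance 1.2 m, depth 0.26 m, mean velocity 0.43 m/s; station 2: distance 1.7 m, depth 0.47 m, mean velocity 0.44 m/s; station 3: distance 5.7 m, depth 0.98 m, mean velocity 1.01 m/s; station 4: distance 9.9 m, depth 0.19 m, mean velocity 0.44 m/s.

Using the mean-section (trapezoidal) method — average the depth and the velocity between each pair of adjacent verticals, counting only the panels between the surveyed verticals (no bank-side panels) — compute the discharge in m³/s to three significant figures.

Panel 1-2: Δb = 0.5 m, d̄ = (0.26+0.47)/2 = 0.365, v̄ = (0.43+0.44)/2 = 0.435 → q = 0.5×0.365×0.435 = 0.07939 m³/s
Panel 2-3: Δb = 4 m, d̄ = (0.47+0.98)/2 = 0.725, v̄ = (0.44+1.01)/2 = 0.725 → q = 4×0.725×0.725 = 2.103 m³/s
Panel 3-4: Δb = 4.2 m, d̄ = (0.98+0.19)/2 = 0.585, v̄ = (1.01+0.44)/2 = 0.725 → q = 4.2×0.585×0.725 = 1.781 m³/s
Q = Σ q = 3.963 m³/s

3.96 m³/s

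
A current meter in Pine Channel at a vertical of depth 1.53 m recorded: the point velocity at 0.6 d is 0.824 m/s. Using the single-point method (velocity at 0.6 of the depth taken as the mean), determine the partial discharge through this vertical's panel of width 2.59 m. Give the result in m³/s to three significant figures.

3.27 m³/s

v̄ = v₀.₆ = 0.824 m/s
q = v̄ × d × w = 0.8240 × 1.53 × 2.59 = 3.265 m³/s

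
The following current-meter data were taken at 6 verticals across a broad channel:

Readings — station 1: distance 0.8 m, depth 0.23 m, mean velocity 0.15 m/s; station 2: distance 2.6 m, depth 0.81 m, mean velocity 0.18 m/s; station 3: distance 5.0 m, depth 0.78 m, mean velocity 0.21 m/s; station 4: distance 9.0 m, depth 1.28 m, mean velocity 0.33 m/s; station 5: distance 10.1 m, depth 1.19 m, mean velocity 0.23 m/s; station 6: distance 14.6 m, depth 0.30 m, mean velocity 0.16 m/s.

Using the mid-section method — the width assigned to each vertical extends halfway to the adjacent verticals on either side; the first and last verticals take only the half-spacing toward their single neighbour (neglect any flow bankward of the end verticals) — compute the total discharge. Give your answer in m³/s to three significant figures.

2.81 m³/s

w_1 = (2.6 − 0.8)/2 = 0.9 m; q_1 = 0.15 × 0.23 × 0.9 = 0.03105 m³/s
w_2 = (5.0 − 0.8)/2 = 2.1 m; q_2 = 0.18 × 0.81 × 2.1 = 0.3062 m³/s
w_3 = (9.0 − 2.6)/2 = 3.2 m; q_3 = 0.21 × 0.78 × 3.2 = 0.5242 m³/s
w_4 = (10.1 − 5.0)/2 = 2.55 m; q_4 = 0.33 × 1.28 × 2.55 = 1.077 m³/s
w_5 = (14.6 − 9.0)/2 = 2.8 m; q_5 = 0.23 × 1.19 × 2.8 = 0.7664 m³/s
w_6 = (14.6 − 10.1)/2 = 2.25 m; q_6 = 0.16 × 0.30 × 2.25 = 0.1080 m³/s
Q = Σ qᵢ = 2.813 m³/s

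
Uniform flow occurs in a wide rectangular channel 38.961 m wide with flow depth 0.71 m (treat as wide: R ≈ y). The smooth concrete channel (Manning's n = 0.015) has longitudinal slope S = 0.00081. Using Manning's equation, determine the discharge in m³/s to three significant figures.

41.8 m³/s

A = b·y = 38.961 × 0.71 = 27.66 m²
Wide channel: R ≈ y = 0.71 m
Q = (1/n)·A·R^(2/3)·S^(1/2) = (1/0.015) × 27.66 × 0.7100^(2/3) × 0.00081^(1/2) = 41.77 m³/s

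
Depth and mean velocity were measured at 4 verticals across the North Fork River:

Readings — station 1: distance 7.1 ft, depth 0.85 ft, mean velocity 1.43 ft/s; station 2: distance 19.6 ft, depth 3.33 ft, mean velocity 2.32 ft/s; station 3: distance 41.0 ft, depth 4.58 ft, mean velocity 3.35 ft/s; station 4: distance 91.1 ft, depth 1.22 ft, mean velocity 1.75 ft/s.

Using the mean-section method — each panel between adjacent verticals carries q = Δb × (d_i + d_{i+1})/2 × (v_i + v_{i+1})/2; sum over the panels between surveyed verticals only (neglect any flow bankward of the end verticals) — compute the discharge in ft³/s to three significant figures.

Panel 1-2: Δb = 12.5 ft, d̄ = (0.85+3.33)/2 = 2.09, v̄ = (1.43+2.32)/2 = 1.875 → q = 12.5×2.09×1.875 = 48.98 ft³/s
Panel 2-3: Δb = 21.4 ft, d̄ = (3.33+4.58)/2 = 3.955, v̄ = (2.32+3.35)/2 = 2.835 → q = 21.4×3.955×2.835 = 239.9 ft³/s
Panel 3-4: Δb = 50.1 ft, d̄ = (4.58+1.22)/2 = 2.9, v̄ = (3.35+1.75)/2 = 2.55 → q = 50.1×2.9×2.55 = 370.5 ft³/s
Q = Σ q = 659.4 ft³/s

659 ft³/s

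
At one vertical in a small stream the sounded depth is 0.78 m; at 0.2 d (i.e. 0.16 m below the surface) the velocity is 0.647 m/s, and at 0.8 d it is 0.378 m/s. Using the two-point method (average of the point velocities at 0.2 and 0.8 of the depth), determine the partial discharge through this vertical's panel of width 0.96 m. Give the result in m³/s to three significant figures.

0.384 m³/s

v̄ = (0.647 + 0.378) / 2 = 0.5125 m/s
q = v̄ × d × w = 0.5125 × 0.78 × 0.96 = 0.3838 m³/s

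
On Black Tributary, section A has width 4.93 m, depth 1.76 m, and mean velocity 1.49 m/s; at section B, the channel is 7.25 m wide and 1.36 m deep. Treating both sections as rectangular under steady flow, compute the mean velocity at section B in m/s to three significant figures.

Q = A₁V₁ = (4.93×1.76) × 1.49 = 12.93 m³/s
A₂ = 7.25 × 1.36 = 9.860 m²
V₂ = Q/A₂ = 12.93/9.860 = 1.311 m/s

1.31 m/s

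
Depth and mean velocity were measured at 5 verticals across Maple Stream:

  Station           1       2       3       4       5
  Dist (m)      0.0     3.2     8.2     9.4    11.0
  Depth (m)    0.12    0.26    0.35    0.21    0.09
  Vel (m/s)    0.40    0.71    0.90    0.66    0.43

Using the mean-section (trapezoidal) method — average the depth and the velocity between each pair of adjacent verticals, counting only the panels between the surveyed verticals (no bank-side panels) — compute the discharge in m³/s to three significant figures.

1.96 m³/s

Panel 1-2: Δb = 3.2 m, d̄ = (0.12+0.26)/2 = 0.19, v̄ = (0.40+0.71)/2 = 0.555 → q = 3.2×0.19×0.555 = 0.3374 m³/s
Panel 2-3: Δb = 5 m, d̄ = (0.26+0.35)/2 = 0.305, v̄ = (0.71+0.90)/2 = 0.805 → q = 5×0.305×0.805 = 1.228 m³/s
Panel 3-4: Δb = 1.2 m, d̄ = (0.35+0.21)/2 = 0.28, v̄ = (0.90+0.66)/2 = 0.78 → q = 1.2×0.28×0.78 = 0.2621 m³/s
Panel 4-5: Δb = 1.6 m, d̄ = (0.21+0.09)/2 = 0.15, v̄ = (0.66+0.43)/2 = 0.545 → q = 1.6×0.15×0.545 = 0.1308 m³/s
Q = Σ q = 1.958 m³/s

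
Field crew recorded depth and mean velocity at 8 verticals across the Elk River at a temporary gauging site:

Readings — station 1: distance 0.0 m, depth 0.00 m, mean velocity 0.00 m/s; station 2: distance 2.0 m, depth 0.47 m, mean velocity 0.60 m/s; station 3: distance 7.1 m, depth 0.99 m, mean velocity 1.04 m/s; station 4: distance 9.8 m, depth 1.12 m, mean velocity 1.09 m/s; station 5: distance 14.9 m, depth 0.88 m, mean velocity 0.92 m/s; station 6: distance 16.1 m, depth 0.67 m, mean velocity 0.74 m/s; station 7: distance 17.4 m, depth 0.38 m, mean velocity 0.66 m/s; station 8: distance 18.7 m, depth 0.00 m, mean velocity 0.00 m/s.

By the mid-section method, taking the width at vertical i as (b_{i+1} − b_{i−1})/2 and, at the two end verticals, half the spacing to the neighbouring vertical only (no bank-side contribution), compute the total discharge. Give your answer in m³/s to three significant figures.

13.3 m³/s

w_2 = (7.1 − 0.0)/2 = 3.55 m; q_2 = 0.60 × 0.47 × 3.55 = 1.001 m³/s
w_3 = (9.8 − 2.0)/2 = 3.9 m; q_3 = 1.04 × 0.99 × 3.9 = 4.015 m³/s
w_4 = (14.9 − 7.1)/2 = 3.9 m; q_4 = 1.09 × 1.12 × 3.9 = 4.761 m³/s
w_5 = (16.1 − 9.8)/2 = 3.15 m; q_5 = 0.92 × 0.88 × 3.15 = 2.550 m³/s
w_6 = (17.4 − 14.9)/2 = 1.25 m; q_6 = 0.74 × 0.67 × 1.25 = 0.6198 m³/s
w_7 = (18.7 − 16.1)/2 = 1.3 m; q_7 = 0.66 × 0.38 × 1.3 = 0.3260 m³/s
Stations 1, 8 contribute zero (depth or velocity is 0).
Q = Σ qᵢ = 13.27 m³/s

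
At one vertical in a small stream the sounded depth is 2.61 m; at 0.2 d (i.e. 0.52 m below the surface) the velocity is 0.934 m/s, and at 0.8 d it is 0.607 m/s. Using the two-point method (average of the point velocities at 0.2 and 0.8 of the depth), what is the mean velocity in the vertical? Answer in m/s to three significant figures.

v̄ = (0.934 + 0.607) / 2 = 0.7705 m/s

0.771 m/s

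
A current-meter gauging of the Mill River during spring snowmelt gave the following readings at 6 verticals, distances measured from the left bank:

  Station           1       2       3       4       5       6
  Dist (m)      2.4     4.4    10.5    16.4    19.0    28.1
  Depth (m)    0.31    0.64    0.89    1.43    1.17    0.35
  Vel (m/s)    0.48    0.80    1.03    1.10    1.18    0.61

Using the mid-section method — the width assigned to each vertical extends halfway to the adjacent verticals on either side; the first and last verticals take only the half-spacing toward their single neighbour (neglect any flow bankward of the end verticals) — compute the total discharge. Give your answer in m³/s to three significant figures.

23.5 m³/s

w_1 = (4.4 − 2.4)/2 = 1 m; q_1 = 0.48 × 0.31 × 1 = 0.1488 m³/s
w_2 = (10.5 − 2.4)/2 = 4.05 m; q_2 = 0.80 × 0.64 × 4.05 = 2.074 m³/s
w_3 = (16.4 − 4.4)/2 = 6 m; q_3 = 1.03 × 0.89 × 6 = 5.500 m³/s
w_4 = (19.0 − 10.5)/2 = 4.25 m; q_4 = 1.10 × 1.43 × 4.25 = 6.685 m³/s
w_5 = (28.1 − 16.4)/2 = 5.85 m; q_5 = 1.18 × 1.17 × 5.85 = 8.077 m³/s
w_6 = (28.1 − 19.0)/2 = 4.55 m; q_6 = 0.61 × 0.35 × 4.55 = 0.9714 m³/s
Q = Σ qᵢ = 23.46 m³/s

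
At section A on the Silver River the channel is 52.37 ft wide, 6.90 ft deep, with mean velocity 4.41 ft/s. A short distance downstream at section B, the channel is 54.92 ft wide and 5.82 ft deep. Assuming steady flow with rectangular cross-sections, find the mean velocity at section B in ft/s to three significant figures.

4.99 ft/s

Q = A₁V₁ = (52.37×6.90) × 4.41 = 1594 ft³/s
A₂ = 54.92 × 5.82 = 319.6 ft²
V₂ = Q/A₂ = 1594/319.6 = 4.986 ft/s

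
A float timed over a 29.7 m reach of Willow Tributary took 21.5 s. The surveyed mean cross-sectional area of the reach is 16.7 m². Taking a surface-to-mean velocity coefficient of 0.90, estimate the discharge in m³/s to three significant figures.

v_surface = L / t̄ = 29.7 / 21.5 = 1.381 m/s
v_mean = 0.90 × 1.381 = 1.243 m/s
Q = A × v_mean = 16.7 × 1.243 = 20.76 m³/s

20.8 m³/s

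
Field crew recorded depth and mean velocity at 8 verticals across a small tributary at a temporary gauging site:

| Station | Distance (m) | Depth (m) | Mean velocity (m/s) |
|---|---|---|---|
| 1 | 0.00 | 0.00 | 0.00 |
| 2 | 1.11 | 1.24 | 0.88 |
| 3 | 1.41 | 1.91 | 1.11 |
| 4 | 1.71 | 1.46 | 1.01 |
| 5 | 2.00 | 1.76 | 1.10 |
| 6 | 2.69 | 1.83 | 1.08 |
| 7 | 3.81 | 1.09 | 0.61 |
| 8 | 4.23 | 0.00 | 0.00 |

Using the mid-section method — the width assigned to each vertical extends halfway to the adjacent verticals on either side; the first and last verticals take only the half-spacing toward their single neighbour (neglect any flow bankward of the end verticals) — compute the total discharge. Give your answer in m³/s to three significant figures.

w_2 = (1.41 − 0.00)/2 = 0.705 m; q_2 = 0.88 × 1.24 × 0.705 = 0.7693 m³/s
w_3 = (1.71 − 1.11)/2 = 0.3 m; q_3 = 1.11 × 1.91 × 0.3 = 0.6360 m³/s
w_4 = (2.00 − 1.41)/2 = 0.295 m; q_4 = 1.01 × 1.46 × 0.295 = 0.4350 m³/s
w_5 = (2.69 − 1.71)/2 = 0.49 m; q_5 = 1.10 × 1.76 × 0.49 = 0.9486 m³/s
w_6 = (3.81 − 2.00)/2 = 0.905 m; q_6 = 1.08 × 1.83 × 0.905 = 1.789 m³/s
w_7 = (4.23 − 2.69)/2 = 0.77 m; q_7 = 0.61 × 1.09 × 0.77 = 0.5120 m³/s
Stations 1, 8 contribute zero (depth or velocity is 0).
Q = Σ qᵢ = 5.090 m³/s

5.09 m³/s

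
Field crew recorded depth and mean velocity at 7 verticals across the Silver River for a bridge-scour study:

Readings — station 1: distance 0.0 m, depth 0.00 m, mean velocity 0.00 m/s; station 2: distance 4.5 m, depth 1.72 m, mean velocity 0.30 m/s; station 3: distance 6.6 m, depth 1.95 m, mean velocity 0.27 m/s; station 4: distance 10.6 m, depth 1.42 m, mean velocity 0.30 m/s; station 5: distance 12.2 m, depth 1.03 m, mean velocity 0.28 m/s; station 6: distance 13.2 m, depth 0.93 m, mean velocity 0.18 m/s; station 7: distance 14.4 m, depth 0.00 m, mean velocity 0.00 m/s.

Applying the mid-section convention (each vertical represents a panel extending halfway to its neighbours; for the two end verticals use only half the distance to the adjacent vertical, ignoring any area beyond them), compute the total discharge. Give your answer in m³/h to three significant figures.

18200 m³/h

w_2 = (6.6 − 0.0)/2 = 3.3 m; q_2 = 0.30 × 1.72 × 3.3 = 1.703 m³/s
w_3 = (10.6 − 4.5)/2 = 3.05 m; q_3 = 0.27 × 1.95 × 3.05 = 1.606 m³/s
w_4 = (12.2 − 6.6)/2 = 2.8 m; q_4 = 0.30 × 1.42 × 2.8 = 1.193 m³/s
w_5 = (13.2 − 10.6)/2 = 1.3 m; q_5 = 0.28 × 1.03 × 1.3 = 0.3749 m³/s
w_6 = (14.4 − 12.2)/2 = 1.1 m; q_6 = 0.18 × 0.93 × 1.1 = 0.1841 m³/s
Stations 1, 7 contribute zero (depth or velocity is 0).
Q = Σ qᵢ = 5.060 m³/s
= 5.060 × 3600 = 18220 m³/h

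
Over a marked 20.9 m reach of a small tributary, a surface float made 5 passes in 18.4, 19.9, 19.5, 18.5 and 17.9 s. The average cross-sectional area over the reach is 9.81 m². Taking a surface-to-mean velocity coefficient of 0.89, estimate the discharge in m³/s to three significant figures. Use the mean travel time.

t̄ = (18.4 + 19.9 + 19.5 + 18.5 + 17.9) / 5 = 18.84 s
v_surface = L / t̄ = 20.9 / 18.84 = 1.109 m/s
v_mean = 0.89 × 1.109 = 0.9873 m/s
Q = A × v_mean = 9.81 × 0.9873 = 9.686 m³/s

9.69 m³/s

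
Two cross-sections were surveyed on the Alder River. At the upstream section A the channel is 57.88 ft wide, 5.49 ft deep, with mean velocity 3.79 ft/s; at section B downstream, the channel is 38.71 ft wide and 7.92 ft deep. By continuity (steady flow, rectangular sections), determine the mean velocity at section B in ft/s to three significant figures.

3.93 ft/s

Q = A₁V₁ = (57.88×5.49) × 3.79 = 1204 ft³/s
A₂ = 38.71 × 7.92 = 306.6 ft²
V₂ = Q/A₂ = 1204/306.6 = 3.928 ft/s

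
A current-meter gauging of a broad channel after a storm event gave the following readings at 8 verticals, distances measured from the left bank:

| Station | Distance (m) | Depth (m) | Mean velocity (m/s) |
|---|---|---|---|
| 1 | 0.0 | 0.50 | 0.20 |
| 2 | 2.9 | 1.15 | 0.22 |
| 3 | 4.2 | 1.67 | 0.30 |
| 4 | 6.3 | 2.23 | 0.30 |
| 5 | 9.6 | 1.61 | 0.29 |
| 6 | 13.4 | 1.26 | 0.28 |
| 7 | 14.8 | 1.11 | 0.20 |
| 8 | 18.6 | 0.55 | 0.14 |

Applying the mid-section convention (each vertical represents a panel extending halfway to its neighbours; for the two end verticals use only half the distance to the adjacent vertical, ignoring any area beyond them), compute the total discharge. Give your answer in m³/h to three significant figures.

23900 m³/h

w_1 = (2.9 − 0.0)/2 = 1.45 m; q_1 = 0.20 × 0.50 × 1.45 = 0.1450 m³/s
w_2 = (4.2 − 0.0)/2 = 2.1 m; q_2 = 0.22 × 1.15 × 2.1 = 0.5313 m³/s
w_3 = (6.3 − 2.9)/2 = 1.7 m; q_3 = 0.30 × 1.67 × 1.7 = 0.8517 m³/s
w_4 = (9.6 − 4.2)/2 = 2.7 m; q_4 = 0.30 × 2.23 × 2.7 = 1.806 m³/s
w_5 = (13.4 − 6.3)/2 = 3.55 m; q_5 = 0.29 × 1.61 × 3.55 = 1.657 m³/s
w_6 = (14.8 − 9.6)/2 = 2.6 m; q_6 = 0.28 × 1.26 × 2.6 = 0.9173 m³/s
w_7 = (18.6 − 13.4)/2 = 2.6 m; q_7 = 0.20 × 1.11 × 2.6 = 0.5772 m³/s
w_8 = (18.6 − 14.8)/2 = 1.9 m; q_8 = 0.14 × 0.55 × 1.9 = 0.1463 m³/s
Q = Σ qᵢ = 6.633 m³/s
= 6.633 × 3600 = 23880 m³/h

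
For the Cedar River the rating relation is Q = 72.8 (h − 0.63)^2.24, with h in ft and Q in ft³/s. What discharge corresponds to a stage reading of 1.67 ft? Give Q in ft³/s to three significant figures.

79.5 ft³/s

Q = 72.8 × (1.67 − 0.63)^2.24 = 72.8 × 1.04^2.24 = 79.49 ft³/s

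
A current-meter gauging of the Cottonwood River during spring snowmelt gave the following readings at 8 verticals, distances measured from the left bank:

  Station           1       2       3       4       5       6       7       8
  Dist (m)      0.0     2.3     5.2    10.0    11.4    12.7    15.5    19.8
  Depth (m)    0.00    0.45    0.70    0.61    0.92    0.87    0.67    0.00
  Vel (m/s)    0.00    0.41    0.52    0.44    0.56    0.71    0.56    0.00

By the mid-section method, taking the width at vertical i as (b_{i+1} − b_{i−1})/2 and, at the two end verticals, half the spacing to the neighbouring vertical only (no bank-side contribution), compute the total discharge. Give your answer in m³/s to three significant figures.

w_2 = (5.2 − 0.0)/2 = 2.6 m; q_2 = 0.41 × 0.45 × 2.6 = 0.4797 m³/s
w_3 = (10.0 − 2.3)/2 = 3.85 m; q_3 = 0.52 × 0.70 × 3.85 = 1.401 m³/s
w_4 = (11.4 − 5.2)/2 = 3.1 m; q_4 = 0.44 × 0.61 × 3.1 = 0.8320 m³/s
w_5 = (12.7 − 10.0)/2 = 1.35 m; q_5 = 0.56 × 0.92 × 1.35 = 0.6955 m³/s
w_6 = (15.5 − 11.4)/2 = 2.05 m; q_6 = 0.71 × 0.87 × 2.05 = 1.266 m³/s
w_7 = (19.8 − 12.7)/2 = 3.55 m; q_7 = 0.56 × 0.67 × 3.55 = 1.332 m³/s
Stations 1, 8 contribute zero (depth or velocity is 0).
Q = Σ qᵢ = 6.007 m³/s

6.01 m³/s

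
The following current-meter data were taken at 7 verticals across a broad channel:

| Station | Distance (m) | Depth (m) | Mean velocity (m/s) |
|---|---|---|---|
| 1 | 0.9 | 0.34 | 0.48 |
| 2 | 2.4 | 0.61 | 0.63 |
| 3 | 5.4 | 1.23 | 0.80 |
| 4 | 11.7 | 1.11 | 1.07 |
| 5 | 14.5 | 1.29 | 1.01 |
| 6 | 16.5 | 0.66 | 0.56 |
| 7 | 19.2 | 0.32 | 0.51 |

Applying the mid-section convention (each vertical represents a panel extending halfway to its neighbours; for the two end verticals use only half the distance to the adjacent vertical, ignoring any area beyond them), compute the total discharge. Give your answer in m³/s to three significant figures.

15.2 m³/s

w_1 = (2.4 − 0.9)/2 = 0.75 m; q_1 = 0.48 × 0.34 × 0.75 = 0.1224 m³/s
w_2 = (5.4 − 0.9)/2 = 2.25 m; q_2 = 0.63 × 0.61 × 2.25 = 0.8647 m³/s
w_3 = (11.7 − 2.4)/2 = 4.65 m; q_3 = 0.80 × 1.23 × 4.65 = 4.576 m³/s
w_4 = (14.5 − 5.4)/2 = 4.55 m; q_4 = 1.07 × 1.11 × 4.55 = 5.404 m³/s
w_5 = (16.5 − 11.7)/2 = 2.4 m; q_5 = 1.01 × 1.29 × 2.4 = 3.127 m³/s
w_6 = (19.2 − 14.5)/2 = 2.35 m; q_6 = 0.56 × 0.66 × 2.35 = 0.8686 m³/s
w_7 = (19.2 − 16.5)/2 = 1.35 m; q_7 = 0.51 × 0.32 × 1.35 = 0.2203 m³/s
Q = Σ qᵢ = 15.18 m³/s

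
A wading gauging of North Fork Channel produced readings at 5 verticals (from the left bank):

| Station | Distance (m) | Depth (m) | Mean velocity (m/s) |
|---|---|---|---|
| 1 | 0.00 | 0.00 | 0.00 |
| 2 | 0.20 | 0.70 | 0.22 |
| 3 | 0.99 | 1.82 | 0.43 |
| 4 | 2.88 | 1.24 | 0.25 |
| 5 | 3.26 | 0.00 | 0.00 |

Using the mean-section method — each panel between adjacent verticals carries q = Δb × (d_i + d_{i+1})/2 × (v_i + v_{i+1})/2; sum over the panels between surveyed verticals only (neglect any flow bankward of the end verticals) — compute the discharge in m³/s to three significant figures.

1.34 m³/s

Panel 1-2: Δb = 0.2 m, d̄ = (0.00+0.70)/2 = 0.35, v̄ = (0.00+0.22)/2 = 0.11 → q = 0.2×0.35×0.11 = 0.007700 m³/s
Panel 2-3: Δb = 0.79 m, d̄ = (0.70+1.82)/2 = 1.26, v̄ = (0.22+0.43)/2 = 0.325 → q = 0.79×1.26×0.325 = 0.3235 m³/s
Panel 3-4: Δb = 1.89 m, d̄ = (1.82+1.24)/2 = 1.53, v̄ = (0.43+0.25)/2 = 0.34 → q = 1.89×1.53×0.34 = 0.9832 m³/s
Panel 4-5: Δb = 0.38 m, d̄ = (1.24+0.00)/2 = 0.62, v̄ = (0.25+0.00)/2 = 0.125 → q = 0.38×0.62×0.125 = 0.02945 m³/s
Q = Σ q = 1.344 m³/s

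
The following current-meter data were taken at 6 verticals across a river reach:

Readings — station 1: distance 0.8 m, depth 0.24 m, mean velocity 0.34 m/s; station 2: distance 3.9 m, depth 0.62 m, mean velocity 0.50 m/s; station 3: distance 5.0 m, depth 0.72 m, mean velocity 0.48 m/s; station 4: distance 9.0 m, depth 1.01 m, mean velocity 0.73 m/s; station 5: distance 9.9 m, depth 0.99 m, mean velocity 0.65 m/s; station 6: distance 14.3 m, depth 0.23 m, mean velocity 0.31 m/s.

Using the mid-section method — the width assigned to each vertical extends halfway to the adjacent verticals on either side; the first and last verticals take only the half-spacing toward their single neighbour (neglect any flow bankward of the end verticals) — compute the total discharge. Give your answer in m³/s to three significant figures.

5.33 m³/s

w_1 = (3.9 − 0.8)/2 = 1.55 m; q_1 = 0.34 × 0.24 × 1.55 = 0.1265 m³/s
w_2 = (5.0 − 0.8)/2 = 2.1 m; q_2 = 0.50 × 0.62 × 2.1 = 0.6510 m³/s
w_3 = (9.0 − 3.9)/2 = 2.55 m; q_3 = 0.48 × 0.72 × 2.55 = 0.8813 m³/s
w_4 = (9.9 − 5.0)/2 = 2.45 m; q_4 = 0.73 × 1.01 × 2.45 = 1.806 m³/s
w_5 = (14.3 − 9.0)/2 = 2.65 m; q_5 = 0.65 × 0.99 × 2.65 = 1.705 m³/s
w_6 = (14.3 − 9.9)/2 = 2.2 m; q_6 = 0.31 × 0.23 × 2.2 = 0.1569 m³/s
Q = Σ qᵢ = 5.327 m³/s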